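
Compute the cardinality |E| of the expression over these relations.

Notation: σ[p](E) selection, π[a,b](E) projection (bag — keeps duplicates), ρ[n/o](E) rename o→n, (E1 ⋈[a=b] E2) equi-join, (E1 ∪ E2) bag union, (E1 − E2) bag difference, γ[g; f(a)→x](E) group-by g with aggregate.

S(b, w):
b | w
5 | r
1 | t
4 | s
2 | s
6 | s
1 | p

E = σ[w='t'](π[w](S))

Subexpression sizes:
  S → 6
  π[w](S) → 6
  σ[w='t'](π[w](S)) → 1

|E| = 1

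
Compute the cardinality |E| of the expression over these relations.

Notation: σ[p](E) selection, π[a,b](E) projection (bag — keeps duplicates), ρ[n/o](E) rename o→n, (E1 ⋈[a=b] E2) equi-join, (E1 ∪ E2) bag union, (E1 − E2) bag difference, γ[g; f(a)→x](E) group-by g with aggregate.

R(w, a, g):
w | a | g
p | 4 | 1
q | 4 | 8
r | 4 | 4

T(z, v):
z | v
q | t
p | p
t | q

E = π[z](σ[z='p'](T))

Stepwise |·|:
  T → 3
  σ[z='p'](T) → 1
  π[z](σ[z='p'](T)) → 1

|E| = 1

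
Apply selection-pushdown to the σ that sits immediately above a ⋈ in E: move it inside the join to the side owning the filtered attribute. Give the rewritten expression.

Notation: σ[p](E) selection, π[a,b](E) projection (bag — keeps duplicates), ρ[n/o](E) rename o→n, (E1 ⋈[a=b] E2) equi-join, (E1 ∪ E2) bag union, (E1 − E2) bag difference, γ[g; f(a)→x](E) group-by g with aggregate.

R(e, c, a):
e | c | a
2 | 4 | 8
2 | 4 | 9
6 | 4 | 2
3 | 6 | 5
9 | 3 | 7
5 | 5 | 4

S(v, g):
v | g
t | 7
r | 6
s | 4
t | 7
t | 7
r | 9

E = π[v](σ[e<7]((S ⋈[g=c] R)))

σ filters on e, owned by the right side.
E' = π[v]((S ⋈[g=c] σ[e<7](R)))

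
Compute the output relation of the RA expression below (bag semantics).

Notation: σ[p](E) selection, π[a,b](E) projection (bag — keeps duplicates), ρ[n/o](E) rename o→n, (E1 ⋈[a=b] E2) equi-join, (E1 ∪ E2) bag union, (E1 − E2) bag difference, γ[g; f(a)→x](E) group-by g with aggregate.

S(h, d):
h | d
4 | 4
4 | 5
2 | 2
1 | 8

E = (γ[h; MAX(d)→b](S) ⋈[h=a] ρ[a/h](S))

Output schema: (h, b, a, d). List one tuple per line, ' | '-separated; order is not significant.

Subexpression sizes:
  S → 4
  γ[h; MAX(d)→b](S) → 3
  S → 4
  ρ[a/h](S) → 4
  (γ[h; MAX(d)→b](S) ⋈[h=a] ρ[a/h](S)) → 4

== RESULT ==
h | b | a | d
1 | 8 | 1 | 8
2 | 2 | 2 | 2
4 | 5 | 4 | 4
4 | 5 | 4 | 5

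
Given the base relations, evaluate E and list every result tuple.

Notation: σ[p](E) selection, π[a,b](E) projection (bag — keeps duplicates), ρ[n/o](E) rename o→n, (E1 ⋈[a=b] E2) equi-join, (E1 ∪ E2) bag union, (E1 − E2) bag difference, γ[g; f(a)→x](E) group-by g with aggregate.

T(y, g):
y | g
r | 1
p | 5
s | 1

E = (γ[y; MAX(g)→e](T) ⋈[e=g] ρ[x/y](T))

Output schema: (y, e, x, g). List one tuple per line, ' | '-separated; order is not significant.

Stepwise |·|:
  T → 3
  γ[y; MAX(g)→e](T) → 3
  T → 3
  ρ[x/y](T) → 3
  (γ[y; MAX(g)→e](T) ⋈[e=g] ρ[x/y](T)) → 5

== RESULT ==
y | e | x | g
p | 5 | p | 5
r | 1 | r | 1
r | 1 | s | 1
s | 1 | r | 1
s | 1 | s | 1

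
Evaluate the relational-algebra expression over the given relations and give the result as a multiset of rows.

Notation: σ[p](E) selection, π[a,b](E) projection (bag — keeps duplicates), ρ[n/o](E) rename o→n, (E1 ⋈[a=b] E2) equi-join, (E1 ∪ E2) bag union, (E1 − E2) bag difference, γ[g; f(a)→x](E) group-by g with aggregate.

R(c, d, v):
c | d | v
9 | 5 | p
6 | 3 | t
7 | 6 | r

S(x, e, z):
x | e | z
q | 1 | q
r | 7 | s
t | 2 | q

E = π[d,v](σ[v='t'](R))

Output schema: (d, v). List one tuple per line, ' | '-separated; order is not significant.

Subexpression sizes:
  R → 3
  σ[v='t'](R) → 1
  π[d,v](σ[v='t'](R)) → 1

== RESULT ==
d | v
3 | t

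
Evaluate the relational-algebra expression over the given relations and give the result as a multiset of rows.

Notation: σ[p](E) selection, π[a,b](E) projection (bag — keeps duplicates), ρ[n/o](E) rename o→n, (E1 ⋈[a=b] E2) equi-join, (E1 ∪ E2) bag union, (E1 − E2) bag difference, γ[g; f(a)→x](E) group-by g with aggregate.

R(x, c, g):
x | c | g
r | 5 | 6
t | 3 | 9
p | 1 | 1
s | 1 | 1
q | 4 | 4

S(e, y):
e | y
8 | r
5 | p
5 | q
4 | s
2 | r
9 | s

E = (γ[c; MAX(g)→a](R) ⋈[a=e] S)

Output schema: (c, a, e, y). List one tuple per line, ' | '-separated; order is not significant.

Per-node cardinality:
  R → 5
  γ[c; MAX(g)→a](R) → 4
  S → 6
  (γ[c; MAX(g)→a](R) ⋈[a=e] S) → 2

== RESULT ==
c | a | e | y
3 | 9 | 9 | s
4 | 4 | 4 | s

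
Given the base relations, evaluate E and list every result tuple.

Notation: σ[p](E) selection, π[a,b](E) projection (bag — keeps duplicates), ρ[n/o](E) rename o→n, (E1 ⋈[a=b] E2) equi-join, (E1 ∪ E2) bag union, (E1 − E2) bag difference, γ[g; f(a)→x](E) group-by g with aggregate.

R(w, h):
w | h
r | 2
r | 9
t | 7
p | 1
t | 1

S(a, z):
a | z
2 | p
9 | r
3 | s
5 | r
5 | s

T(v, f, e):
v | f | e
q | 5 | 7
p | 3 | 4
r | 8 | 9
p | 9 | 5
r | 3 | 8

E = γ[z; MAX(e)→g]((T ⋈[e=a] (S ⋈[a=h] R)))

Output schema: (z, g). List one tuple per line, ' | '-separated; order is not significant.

Per-node cardinality:
  T → 5
  S → 5
  R → 5
  (S ⋈[a=h] R) → 2
  (T ⋈[e=a] (S ⋈[a=h] R)) → 1
  γ[z; MAX(e)→g]((T ⋈[e=a] (S ⋈[a=h] R))) → 1

== RESULT ==
z | g
r | 9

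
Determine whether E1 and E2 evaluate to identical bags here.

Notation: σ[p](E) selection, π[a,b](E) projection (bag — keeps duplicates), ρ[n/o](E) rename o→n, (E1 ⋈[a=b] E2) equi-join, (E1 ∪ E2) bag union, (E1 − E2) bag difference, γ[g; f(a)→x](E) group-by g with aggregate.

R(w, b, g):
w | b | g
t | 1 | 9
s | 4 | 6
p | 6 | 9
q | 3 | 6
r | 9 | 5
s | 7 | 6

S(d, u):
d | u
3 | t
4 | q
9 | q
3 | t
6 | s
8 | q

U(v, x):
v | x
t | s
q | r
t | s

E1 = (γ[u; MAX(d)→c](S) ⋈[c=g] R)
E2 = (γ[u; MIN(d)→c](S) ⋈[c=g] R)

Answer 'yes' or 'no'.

E1 per-node cardinality:
  S → 6
  γ[u; MAX(d)→c](S) → 3
  R → 6
  (γ[u; MAX(d)→c](S) ⋈[c=g] R) → 5
E2 per-node cardinality:
  S → 6
  γ[u; MIN(d)→c](S) → 3
  R → 6
  (γ[u; MIN(d)→c](S) ⋈[c=g] R) → 3

E1 result:
u | c | w | b | g
q | 9 | p | 6 | 9
q | 9 | t | 1 | 9
s | 6 | q | 3 | 6
s | 6 | s | 4 | 6
s | 6 | s | 7 | 6
E2 result:
u | c | w | b | g
s | 6 | q | 3 | 6
s | 6 | s | 4 | 6
s | 6 | s | 7 | 6
Witness: ('q', 9, 'p', 6, 9) appears 1× in E1 but 0× in E2.

no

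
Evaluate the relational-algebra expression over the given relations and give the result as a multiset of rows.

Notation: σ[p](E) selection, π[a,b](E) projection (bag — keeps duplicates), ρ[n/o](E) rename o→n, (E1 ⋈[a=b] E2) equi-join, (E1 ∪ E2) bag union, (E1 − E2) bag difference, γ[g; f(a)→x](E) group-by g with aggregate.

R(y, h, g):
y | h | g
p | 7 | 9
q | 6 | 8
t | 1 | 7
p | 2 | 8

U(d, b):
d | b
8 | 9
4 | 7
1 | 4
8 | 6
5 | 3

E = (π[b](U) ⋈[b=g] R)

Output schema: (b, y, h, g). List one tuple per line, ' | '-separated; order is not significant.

Subexpression sizes:
  U → 5
  π[b](U) → 5
  R → 4
  (π[b](U) ⋈[b=g] R) → 2

== RESULT ==
b | y | h | g
7 | t | 1 | 7
9 | p | 7 | 9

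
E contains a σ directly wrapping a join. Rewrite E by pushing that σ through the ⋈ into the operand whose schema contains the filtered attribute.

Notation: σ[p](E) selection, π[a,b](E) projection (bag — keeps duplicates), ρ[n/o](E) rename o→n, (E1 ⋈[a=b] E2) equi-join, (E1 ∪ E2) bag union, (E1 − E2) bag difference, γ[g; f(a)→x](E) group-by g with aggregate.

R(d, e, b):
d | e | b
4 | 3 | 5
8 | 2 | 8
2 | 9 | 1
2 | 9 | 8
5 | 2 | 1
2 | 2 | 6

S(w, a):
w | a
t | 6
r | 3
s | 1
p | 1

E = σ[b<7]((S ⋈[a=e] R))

σ filters on b, owned by the right side.
E' = (S ⋈[a=e] σ[b<7](R))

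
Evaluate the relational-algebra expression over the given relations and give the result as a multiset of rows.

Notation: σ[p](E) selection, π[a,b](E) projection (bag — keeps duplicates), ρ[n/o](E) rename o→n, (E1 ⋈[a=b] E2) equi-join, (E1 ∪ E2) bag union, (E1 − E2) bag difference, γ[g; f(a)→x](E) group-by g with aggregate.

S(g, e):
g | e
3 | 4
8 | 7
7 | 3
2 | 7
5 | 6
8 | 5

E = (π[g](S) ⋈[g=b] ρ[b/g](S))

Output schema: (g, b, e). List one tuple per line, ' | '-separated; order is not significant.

Stepwise |·|:
  S → 6
  π[g](S) → 6
  S → 6
  ρ[b/g](S) → 6
  (π[g](S) ⋈[g=b] ρ[b/g](S)) → 8

== RESULT ==
g | b | e
2 | 2 | 7
3 | 3 | 4
5 | 5 | 6
7 | 7 | 3
8 | 8 | 5
8 | 8 | 5
8 | 8 | 7
8 | 8 | 7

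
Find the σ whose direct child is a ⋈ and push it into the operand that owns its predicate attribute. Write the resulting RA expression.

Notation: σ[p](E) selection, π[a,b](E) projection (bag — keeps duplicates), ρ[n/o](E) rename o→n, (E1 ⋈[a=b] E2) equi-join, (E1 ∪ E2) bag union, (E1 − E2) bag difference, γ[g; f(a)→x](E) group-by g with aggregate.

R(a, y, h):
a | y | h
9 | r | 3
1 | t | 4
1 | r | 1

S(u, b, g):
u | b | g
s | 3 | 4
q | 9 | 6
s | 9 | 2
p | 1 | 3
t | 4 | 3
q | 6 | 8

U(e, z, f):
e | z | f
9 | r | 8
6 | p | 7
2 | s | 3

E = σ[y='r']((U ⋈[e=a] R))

σ filters on y, owned by the right side.
E' = (U ⋈[e=a] σ[y='r'](R))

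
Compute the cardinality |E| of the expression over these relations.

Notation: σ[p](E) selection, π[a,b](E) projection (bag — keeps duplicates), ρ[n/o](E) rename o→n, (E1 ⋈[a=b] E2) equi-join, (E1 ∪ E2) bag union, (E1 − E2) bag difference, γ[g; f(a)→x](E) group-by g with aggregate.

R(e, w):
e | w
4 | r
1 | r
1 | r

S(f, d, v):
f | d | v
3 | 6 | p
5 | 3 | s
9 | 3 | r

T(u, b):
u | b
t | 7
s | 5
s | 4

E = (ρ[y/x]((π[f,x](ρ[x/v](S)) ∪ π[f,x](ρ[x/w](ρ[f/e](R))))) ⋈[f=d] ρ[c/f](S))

Subexpression sizes:
  S → 3
  ρ[x/v](S) → 3
  π[f,x](ρ[x/v](S)) → 3
  R → 3
  ρ[f/e](R) → 3
  ρ[x/w](ρ[f/e](R)) → 3
  π[f,x](ρ[x/w](ρ[f/e](R))) → 3
  (π[f,x](ρ[x/v](S)) ∪ π[f,x](ρ[x/w](ρ[f/e](R)))) → 6
  ρ[y/x]((π[f,x](ρ[x/v](S)) ∪ π[f,x](ρ[x/w](ρ[f/e](R))))) → 6
  S → 3
  ρ[c/f](S) → 3
  (ρ[y/x]((π[f,x](ρ[x/v](S)) ∪ π[f,x](ρ[x/w](ρ[f/e](R))))) ⋈[f=d] ρ[c/f](S)) → 2

|E| = 2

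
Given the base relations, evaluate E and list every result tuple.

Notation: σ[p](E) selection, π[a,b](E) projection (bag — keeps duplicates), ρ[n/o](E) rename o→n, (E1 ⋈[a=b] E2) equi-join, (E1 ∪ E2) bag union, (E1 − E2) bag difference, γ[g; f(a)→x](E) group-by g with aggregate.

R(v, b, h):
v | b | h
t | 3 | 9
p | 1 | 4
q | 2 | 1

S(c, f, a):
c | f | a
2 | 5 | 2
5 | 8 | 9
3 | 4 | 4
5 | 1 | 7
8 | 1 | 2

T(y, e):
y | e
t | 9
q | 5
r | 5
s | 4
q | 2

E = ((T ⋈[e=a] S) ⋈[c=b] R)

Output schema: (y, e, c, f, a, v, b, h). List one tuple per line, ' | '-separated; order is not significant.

Per-node cardinality:
  T → 5
  S → 5
  (T ⋈[e=a] S) → 4
  R → 3
  ((T ⋈[e=a] S) ⋈[c=b] R) → 2

== RESULT ==
y | e | c | f | a | v | b | h
q | 2 | 2 | 5 | 2 | q | 2 | 1
s | 4 | 3 | 4 | 4 | t | 3 | 9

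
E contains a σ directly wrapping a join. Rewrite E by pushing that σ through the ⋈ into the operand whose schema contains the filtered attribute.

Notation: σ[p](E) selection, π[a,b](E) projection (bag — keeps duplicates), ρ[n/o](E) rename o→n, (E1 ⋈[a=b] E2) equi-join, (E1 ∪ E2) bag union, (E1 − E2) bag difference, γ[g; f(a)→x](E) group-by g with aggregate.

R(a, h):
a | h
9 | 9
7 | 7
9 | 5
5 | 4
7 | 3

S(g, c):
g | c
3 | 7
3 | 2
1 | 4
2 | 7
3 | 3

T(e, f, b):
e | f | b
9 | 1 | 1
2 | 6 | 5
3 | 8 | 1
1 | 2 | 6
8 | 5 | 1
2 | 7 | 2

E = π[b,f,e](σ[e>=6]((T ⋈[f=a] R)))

σ filters on e, owned by the left side.
E' = π[b,f,e]((σ[e>=6](T) ⋈[f=a] R))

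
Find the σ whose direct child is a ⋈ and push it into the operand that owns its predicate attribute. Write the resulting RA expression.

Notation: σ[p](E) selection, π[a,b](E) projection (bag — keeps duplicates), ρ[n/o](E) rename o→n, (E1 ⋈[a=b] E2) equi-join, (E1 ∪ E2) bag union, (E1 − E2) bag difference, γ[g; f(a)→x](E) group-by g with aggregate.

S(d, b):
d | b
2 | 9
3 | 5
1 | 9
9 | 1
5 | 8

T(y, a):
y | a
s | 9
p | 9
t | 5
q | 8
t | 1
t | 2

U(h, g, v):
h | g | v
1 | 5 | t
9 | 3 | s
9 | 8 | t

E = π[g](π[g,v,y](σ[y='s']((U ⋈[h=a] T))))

σ filters on y, owned by the right side.
E' = π[g](π[g,v,y]((U ⋈[h=a] σ[y='s'](T))))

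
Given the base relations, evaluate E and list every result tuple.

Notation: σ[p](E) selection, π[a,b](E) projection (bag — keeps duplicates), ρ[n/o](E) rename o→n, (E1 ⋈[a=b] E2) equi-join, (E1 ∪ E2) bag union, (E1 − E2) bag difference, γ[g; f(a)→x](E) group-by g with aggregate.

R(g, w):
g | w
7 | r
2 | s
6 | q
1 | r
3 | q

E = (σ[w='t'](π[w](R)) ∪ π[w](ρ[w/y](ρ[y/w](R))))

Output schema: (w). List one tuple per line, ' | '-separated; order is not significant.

Per-node cardinality:
  R → 5
  π[w](R) → 5
  σ[w='t'](π[w](R)) → 0
  R → 5
  ρ[y/w](R) → 5
  ρ[w/y](ρ[y/w](R)) → 5
  π[w](ρ[w/y](ρ[y/w](R))) → 5
  (σ[w='t'](π[w](R)) ∪ π[w](ρ[w/y](ρ[y/w](R)))) → 5

== RESULT ==
w
q
q
r
r
s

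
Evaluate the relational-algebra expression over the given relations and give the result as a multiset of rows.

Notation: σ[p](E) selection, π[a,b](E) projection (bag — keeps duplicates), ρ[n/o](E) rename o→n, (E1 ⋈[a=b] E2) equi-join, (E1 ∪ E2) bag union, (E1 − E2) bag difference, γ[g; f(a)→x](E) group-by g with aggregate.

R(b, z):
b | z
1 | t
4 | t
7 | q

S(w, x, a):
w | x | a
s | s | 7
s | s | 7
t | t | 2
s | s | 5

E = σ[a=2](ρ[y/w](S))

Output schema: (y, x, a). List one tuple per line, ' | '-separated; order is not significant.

Per-node cardinality:
  S → 4
  ρ[y/w](S) → 4
  σ[a=2](ρ[y/w](S)) → 1

== RESULT ==
y | x | a
t | t | 2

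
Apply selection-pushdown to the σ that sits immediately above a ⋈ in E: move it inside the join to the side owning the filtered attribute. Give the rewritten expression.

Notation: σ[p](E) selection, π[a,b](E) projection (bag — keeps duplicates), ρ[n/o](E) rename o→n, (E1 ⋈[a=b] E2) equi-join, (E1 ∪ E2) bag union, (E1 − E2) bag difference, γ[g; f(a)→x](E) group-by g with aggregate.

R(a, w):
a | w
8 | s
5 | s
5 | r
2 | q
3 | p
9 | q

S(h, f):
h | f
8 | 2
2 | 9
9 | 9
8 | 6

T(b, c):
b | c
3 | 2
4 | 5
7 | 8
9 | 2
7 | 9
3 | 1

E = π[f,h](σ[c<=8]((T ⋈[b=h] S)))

σ filters on c, owned by the left side.
E' = π[f,h]((σ[c<=8](T) ⋈[b=h] S))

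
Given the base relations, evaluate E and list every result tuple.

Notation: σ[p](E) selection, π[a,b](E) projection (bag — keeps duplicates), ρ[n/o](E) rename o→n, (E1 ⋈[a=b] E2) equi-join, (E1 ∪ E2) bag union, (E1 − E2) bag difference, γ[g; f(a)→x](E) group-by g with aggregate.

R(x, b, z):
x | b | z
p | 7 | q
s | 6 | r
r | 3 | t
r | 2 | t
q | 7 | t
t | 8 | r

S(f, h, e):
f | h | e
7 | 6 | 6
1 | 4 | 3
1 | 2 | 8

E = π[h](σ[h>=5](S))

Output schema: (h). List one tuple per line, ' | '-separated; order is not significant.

Stepwise |·|:
  S → 3
  σ[h>=5](S) → 1
  π[h](σ[h>=5](S)) → 1

== RESULT ==
h
6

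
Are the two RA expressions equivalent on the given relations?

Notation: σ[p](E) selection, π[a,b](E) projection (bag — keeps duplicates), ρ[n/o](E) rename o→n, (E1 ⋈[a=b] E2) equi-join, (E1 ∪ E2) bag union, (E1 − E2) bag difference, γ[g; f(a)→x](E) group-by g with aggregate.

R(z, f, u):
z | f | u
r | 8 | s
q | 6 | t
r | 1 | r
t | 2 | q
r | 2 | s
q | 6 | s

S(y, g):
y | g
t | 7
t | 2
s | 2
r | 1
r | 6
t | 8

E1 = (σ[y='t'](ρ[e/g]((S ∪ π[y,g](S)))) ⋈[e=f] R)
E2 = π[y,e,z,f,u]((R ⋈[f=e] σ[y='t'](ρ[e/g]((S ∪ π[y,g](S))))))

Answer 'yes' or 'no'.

E1 per-node cardinality:
  S → 6
  S → 6
  π[y,g](S) → 6
  (S ∪ π[y,g](S)) → 12
  ρ[e/g]((S ∪ π[y,g](S))) → 12
  σ[y='t'](ρ[e/g]((S ∪ π[y,g](S)))) → 6
  R → 6
  (σ[y='t'](ρ[e/g]((S ∪ π[y,g](S)))) ⋈[e=f] R) → 6
E2 per-node cardinality:
  R → 6
  S → 6
  S → 6
  π[y,g](S) → 6
  (S ∪ π[y,g](S)) → 12
  ρ[e/g]((S ∪ π[y,g](S))) → 12
  σ[y='t'](ρ[e/g]((S ∪ π[y,g](S)))) → 6
  (R ⋈[f=e] σ[y='t'](ρ[e/g]((S ∪ π[y,g](S))))) → 6
  π[y,e,z,f,u]((R ⋈[f=e] σ[y='t'](ρ[e/g]((S ∪ π[y,g](S)))))) → 6

E1 and E2 produce the same multiset:
y | e | z | f | u
t | 2 | r | 2 | s
t | 2 | r | 2 | s
t | 2 | t | 2 | q
t | 2 | t | 2 | q
t | 8 | r | 8 | s
t | 8 | r | 8 | s

yes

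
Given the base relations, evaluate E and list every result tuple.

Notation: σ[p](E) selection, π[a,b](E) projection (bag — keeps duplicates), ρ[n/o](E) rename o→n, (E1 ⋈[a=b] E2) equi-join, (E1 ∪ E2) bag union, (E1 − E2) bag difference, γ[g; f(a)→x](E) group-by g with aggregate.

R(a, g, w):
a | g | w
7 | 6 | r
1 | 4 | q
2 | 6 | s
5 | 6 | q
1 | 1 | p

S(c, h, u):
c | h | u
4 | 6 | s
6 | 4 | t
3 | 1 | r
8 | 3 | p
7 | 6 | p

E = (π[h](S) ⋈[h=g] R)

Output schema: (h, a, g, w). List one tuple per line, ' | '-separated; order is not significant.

Row counts bottom-up:
  S → 5
  π[h](S) → 5
  R → 5
  (π[h](S) ⋈[h=g] R) → 8

== RESULT ==
h | a | g | w
1 | 1 | 1 | p
4 | 1 | 4 | q
6 | 2 | 6 | s
6 | 2 | 6 | s
6 | 5 | 6 | q
6 | 5 | 6 | q
6 | 7 | 6 | r
6 | 7 | 6 | r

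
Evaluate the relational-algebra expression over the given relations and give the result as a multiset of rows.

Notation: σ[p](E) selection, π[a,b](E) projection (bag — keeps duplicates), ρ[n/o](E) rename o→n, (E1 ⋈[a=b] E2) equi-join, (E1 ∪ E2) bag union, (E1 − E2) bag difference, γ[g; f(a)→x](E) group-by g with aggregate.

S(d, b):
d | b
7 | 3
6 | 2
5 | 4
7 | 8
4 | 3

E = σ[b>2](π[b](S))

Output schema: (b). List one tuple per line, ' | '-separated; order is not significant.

Stepwise |·|:
  S → 5
  π[b](S) → 5
  σ[b>2](π[b](S)) → 4

== RESULT ==
b
3
3
4
8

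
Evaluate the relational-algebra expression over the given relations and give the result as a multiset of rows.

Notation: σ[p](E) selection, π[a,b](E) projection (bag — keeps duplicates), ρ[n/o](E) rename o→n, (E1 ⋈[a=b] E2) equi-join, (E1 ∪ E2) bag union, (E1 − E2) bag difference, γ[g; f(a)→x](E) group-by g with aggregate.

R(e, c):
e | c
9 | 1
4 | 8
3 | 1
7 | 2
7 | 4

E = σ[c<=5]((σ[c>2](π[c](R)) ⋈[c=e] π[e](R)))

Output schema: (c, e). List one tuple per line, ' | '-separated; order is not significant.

Row counts bottom-up:
  R → 5
  π[c](R) → 5
  σ[c>2](π[c](R)) → 2
  R → 5
  π[e](R) → 5
  (σ[c>2](π[c](R)) ⋈[c=e] π[e](R)) → 1
  σ[c<=5]((σ[c>2](π[c](R)) ⋈[c=e] π[e](R))) → 1

== RESULT ==
c | e
4 | 4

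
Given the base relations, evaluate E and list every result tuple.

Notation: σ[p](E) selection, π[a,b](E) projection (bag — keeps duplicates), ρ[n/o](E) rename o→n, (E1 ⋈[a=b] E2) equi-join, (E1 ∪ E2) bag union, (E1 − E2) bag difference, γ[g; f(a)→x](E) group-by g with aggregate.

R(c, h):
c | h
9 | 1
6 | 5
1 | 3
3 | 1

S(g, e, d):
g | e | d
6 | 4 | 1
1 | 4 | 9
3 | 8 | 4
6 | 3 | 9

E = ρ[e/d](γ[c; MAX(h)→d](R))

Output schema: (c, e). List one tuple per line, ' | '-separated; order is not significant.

Row counts bottom-up:
  R → 4
  γ[c; MAX(h)→d](R) → 4
  ρ[e/d](γ[c; MAX(h)→d](R)) → 4

== RESULT ==
c | e
1 | 3
3 | 1
6 | 5
9 | 1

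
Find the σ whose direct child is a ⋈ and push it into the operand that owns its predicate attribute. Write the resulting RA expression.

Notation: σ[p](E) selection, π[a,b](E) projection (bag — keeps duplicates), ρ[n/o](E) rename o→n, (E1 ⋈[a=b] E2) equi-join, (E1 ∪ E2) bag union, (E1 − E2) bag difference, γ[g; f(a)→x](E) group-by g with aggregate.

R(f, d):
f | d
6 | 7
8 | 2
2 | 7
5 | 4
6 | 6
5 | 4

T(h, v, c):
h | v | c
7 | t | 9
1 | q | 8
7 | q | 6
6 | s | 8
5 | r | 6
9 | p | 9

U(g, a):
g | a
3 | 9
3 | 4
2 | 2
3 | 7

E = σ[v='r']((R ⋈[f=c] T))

σ filters on v, owned by the right side.
E' = (R ⋈[f=c] σ[v='r'](T))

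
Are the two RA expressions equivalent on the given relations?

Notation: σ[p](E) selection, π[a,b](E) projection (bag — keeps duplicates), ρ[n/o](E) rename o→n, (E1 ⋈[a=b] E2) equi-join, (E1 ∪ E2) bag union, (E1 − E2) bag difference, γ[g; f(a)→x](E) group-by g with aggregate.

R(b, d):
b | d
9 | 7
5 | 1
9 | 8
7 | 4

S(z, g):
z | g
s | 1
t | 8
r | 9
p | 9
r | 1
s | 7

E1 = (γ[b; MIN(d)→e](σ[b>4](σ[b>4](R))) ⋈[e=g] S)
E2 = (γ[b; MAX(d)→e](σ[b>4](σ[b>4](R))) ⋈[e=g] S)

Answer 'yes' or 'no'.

E1 row counts bottom-up:
  R → 4
  σ[b>4](R) → 4
  σ[b>4](σ[b>4](R)) → 4
  γ[b; MIN(d)→e](σ[b>4](σ[b>4](R))) → 3
  S → 6
  (γ[b; MIN(d)→e](σ[b>4](σ[b>4](R))) ⋈[e=g] S) → 3
E2 row counts bottom-up:
  R → 4
  σ[b>4](R) → 4
  σ[b>4](σ[b>4](R)) → 4
  γ[b; MAX(d)→e](σ[b>4](σ[b>4](R))) → 3
  S → 6
  (γ[b; MAX(d)→e](σ[b>4](σ[b>4](R))) ⋈[e=g] S) → 3

E1 result:
b | e | z | g
5 | 1 | r | 1
5 | 1 | s | 1
9 | 7 | s | 7
E2 result:
b | e | z | g
5 | 1 | r | 1
5 | 1 | s | 1
9 | 8 | t | 8
Witness: (9, 8, 't', 8) appears 0× in E1 but 1× in E2.

no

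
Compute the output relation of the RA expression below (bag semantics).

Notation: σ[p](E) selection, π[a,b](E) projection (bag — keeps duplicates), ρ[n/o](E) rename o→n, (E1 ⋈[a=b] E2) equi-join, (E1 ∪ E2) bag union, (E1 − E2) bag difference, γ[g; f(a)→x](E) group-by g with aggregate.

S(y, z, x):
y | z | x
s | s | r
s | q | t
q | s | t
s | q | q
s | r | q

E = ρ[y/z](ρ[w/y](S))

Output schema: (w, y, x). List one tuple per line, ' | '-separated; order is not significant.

Stepwise |·|:
  S → 5
  ρ[w/y](S) → 5
  ρ[y/z](ρ[w/y](S)) → 5

== RESULT ==
w | y | x
q | s | t
s | q | q
s | q | t
s | r | q
s | s | r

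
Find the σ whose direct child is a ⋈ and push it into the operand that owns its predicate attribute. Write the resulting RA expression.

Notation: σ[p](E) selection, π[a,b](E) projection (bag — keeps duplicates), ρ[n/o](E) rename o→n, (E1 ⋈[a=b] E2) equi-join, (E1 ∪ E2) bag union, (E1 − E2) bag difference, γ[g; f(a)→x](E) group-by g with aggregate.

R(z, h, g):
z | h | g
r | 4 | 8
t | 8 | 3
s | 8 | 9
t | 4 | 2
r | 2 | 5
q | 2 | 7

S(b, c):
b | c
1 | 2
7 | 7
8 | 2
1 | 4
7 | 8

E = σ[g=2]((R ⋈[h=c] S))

σ filters on g, owned by the left side.
E' = (σ[g=2](R) ⋈[h=c] S)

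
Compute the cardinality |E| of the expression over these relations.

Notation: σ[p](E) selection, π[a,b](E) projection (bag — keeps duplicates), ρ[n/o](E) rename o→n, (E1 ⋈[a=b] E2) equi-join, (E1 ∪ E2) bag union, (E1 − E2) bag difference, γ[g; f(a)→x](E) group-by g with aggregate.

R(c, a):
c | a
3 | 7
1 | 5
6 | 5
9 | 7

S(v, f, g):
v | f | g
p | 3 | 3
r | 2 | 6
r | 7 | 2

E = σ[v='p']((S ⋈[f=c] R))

Stepwise |·|:
  S → 3
  R → 4
  (S ⋈[f=c] R) → 1
  σ[v='p']((S ⋈[f=c] R)) → 1

|E| = 1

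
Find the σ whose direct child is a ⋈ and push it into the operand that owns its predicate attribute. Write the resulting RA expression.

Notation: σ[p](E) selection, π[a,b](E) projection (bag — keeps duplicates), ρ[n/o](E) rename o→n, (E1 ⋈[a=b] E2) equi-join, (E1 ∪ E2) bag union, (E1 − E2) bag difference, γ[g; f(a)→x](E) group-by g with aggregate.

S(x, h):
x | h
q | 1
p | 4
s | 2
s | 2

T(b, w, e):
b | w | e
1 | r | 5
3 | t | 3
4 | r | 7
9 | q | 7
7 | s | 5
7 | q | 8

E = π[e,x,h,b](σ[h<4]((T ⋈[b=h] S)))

σ filters on h, owned by the right side.
E' = π[e,x,h,b]((T ⋈[b=h] σ[h<4](S)))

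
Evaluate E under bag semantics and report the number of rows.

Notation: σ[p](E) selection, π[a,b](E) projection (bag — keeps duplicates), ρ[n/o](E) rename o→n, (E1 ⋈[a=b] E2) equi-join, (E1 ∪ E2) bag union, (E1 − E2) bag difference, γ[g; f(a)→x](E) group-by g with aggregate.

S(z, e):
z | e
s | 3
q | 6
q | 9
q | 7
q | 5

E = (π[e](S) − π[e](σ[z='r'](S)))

Subexpression sizes:
  S → 5
  π[e](S) → 5
  S → 5
  σ[z='r'](S) → 0
  π[e](σ[z='r'](S)) → 0
  (π[e](S) − π[e](σ[z='r'](S))) → 5

|E| = 5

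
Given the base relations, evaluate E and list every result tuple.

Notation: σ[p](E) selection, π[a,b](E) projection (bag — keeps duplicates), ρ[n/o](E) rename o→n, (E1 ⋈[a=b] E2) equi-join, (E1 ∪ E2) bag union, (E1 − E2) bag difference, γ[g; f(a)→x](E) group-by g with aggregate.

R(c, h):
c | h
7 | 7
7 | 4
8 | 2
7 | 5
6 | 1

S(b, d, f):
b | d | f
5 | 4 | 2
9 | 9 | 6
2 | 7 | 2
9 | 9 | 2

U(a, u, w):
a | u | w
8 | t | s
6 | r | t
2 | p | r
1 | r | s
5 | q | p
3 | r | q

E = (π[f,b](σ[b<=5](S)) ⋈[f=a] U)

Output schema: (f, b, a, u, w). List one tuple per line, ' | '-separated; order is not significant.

Row counts bottom-up:
  S → 4
  σ[b<=5](S) → 2
  π[f,b](σ[b<=5](S)) → 2
  U → 6
  (π[f,b](σ[b<=5](S)) ⋈[f=a] U) → 2

== RESULT ==
f | b | a | u | w
2 | 2 | 2 | p | r
2 | 5 | 2 | p | r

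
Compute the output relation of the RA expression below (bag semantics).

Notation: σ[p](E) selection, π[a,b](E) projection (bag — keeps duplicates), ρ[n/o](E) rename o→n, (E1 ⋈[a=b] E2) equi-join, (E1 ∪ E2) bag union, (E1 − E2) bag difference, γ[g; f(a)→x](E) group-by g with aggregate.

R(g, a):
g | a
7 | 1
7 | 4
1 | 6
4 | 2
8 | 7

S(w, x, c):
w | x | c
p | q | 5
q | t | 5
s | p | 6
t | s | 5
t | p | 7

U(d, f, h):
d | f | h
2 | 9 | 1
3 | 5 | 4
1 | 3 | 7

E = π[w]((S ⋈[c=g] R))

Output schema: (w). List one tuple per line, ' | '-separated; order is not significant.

Per-node cardinality:
  S → 5
  R → 5
  (S ⋈[c=g] R) → 2
  π[w]((S ⋈[c=g] R)) → 2

== RESULT ==
w
t
t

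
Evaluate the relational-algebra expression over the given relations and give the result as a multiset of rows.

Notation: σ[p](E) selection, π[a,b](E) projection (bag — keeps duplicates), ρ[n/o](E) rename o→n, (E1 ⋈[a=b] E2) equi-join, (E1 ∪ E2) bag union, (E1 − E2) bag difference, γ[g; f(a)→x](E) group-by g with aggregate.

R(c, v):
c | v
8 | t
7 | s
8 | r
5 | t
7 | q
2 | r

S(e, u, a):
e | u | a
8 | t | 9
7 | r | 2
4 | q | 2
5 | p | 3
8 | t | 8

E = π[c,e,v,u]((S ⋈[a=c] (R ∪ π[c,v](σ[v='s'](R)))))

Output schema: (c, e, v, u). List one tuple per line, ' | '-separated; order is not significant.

Stepwise |·|:
  S → 5
  R → 6
  R → 6
  σ[v='s'](R) → 1
  π[c,v](σ[v='s'](R)) → 1
  (R ∪ π[c,v](σ[v='s'](R))) → 7
  (S ⋈[a=c] (R ∪ π[c,v](σ[v='s'](R)))) → 4
  π[c,e,v,u]((S ⋈[a=c] (R ∪ π[c,v](σ[v='s'](R))))) → 4

== RESULT ==
c | e | v | u
2 | 4 | r | q
2 | 7 | r | r
8 | 8 | r | t
8 | 8 | t | t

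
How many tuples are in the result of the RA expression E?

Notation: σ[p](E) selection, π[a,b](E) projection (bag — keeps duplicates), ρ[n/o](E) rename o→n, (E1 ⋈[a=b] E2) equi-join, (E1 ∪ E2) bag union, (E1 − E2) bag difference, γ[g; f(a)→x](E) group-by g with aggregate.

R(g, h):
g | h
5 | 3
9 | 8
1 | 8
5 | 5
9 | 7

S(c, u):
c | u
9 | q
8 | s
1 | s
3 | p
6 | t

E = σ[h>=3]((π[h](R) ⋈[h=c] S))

Row counts bottom-up:
  R → 5
  π[h](R) → 5
  S → 5
  (π[h](R) ⋈[h=c] S) → 3
  σ[h>=3]((π[h](R) ⋈[h=c] S)) → 3

|E| = 3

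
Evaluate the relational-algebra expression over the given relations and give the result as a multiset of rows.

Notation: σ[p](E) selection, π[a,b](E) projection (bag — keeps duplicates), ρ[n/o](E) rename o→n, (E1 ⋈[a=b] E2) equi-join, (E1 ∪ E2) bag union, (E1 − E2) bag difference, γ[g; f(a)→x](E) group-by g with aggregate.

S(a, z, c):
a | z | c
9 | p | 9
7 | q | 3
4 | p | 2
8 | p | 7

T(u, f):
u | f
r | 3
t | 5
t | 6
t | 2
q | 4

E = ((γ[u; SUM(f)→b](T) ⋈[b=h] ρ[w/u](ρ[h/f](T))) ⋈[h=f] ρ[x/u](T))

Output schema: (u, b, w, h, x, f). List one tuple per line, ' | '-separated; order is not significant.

Per-node cardinality:
  T → 5
  γ[u; SUM(f)→b](T) → 3
  T → 5
  ρ[h/f](T) → 5
  ρ[w/u](ρ[h/f](T)) → 5
  (γ[u; SUM(f)→b](T) ⋈[b=h] ρ[w/u](ρ[h/f](T))) → 2
  T → 5
  ρ[x/u](T) → 5
  ((γ[u; SUM(f)→b](T) ⋈[b=h] ρ[w/u](ρ[h/f](T))) ⋈[h=f] ρ[x/u](T)) → 2

== RESULT ==
u | b | w | h | x | f
q | 4 | q | 4 | q | 4
r | 3 | r | 3 | r | 3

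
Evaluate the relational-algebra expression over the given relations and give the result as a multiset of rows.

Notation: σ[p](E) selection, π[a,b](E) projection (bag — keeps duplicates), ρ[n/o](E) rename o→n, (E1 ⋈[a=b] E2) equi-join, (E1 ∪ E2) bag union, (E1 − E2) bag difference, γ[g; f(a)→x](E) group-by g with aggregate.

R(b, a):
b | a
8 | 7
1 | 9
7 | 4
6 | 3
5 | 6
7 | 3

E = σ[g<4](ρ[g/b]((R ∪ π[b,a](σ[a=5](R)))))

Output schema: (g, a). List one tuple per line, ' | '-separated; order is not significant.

Row counts bottom-up:
  R → 6
  R → 6
  σ[a=5](R) → 0
  π[b,a](σ[a=5](R)) → 0
  (R ∪ π[b,a](σ[a=5](R))) → 6
  ρ[g/b]((R ∪ π[b,a](σ[a=5](R)))) → 6
  σ[g<4](ρ[g/b]((R ∪ π[b,a](σ[a=5](R))))) → 1

== RESULT ==
g | a
1 | 9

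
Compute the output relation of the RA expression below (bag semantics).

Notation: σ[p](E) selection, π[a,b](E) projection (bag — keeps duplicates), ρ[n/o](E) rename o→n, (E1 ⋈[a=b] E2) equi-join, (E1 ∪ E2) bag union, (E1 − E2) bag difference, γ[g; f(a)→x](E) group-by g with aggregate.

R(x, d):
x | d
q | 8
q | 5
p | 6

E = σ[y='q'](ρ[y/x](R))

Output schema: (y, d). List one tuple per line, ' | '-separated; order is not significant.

Row counts bottom-up:
  R → 3
  ρ[y/x](R) → 3
  σ[y='q'](ρ[y/x](R)) → 2

== RESULT ==
y | d
q | 5
q | 8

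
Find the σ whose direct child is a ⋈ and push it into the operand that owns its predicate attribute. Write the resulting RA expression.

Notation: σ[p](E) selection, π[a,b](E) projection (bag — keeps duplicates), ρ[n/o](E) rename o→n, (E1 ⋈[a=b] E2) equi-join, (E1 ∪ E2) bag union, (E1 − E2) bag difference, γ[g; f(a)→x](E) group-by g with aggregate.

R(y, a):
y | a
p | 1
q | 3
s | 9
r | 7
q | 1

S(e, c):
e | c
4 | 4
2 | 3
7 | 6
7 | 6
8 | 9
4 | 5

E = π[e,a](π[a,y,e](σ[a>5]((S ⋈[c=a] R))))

σ filters on a, owned by the right side.
E' = π[e,a](π[a,y,e]((S ⋈[c=a] σ[a>5](R))))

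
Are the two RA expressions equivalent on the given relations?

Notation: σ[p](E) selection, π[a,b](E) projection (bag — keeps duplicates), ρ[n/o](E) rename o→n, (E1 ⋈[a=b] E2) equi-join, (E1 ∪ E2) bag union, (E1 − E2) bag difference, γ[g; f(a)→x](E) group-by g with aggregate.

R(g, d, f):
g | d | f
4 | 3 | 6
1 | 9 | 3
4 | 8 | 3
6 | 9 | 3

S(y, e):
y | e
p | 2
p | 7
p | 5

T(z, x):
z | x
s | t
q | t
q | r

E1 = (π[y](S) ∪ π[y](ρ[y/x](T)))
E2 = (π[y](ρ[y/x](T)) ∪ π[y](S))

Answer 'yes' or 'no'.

E1 per-node cardinality:
  S → 3
  π[y](S) → 3
  T → 3
  ρ[y/x](T) → 3
  π[y](ρ[y/x](T)) → 3
  (π[y](S) ∪ π[y](ρ[y/x](T))) → 6
E2 per-node cardinality:
  T → 3
  ρ[y/x](T) → 3
  π[y](ρ[y/x](T)) → 3
  S → 3
  π[y](S) → 3
  (π[y](ρ[y/x](T)) ∪ π[y](S)) → 6

E1 and E2 produce the same multiset:
y
p
p
p
r
t
t

yes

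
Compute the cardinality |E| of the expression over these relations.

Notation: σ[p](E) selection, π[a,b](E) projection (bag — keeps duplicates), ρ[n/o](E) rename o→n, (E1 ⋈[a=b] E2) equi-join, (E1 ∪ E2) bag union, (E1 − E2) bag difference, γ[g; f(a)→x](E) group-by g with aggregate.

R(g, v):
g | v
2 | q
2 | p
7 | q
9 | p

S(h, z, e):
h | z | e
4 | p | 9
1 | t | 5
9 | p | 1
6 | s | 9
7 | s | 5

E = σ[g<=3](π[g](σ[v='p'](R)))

Row counts bottom-up:
  R → 4
  σ[v='p'](R) → 2
  π[g](σ[v='p'](R)) → 2
  σ[g<=3](π[g](σ[v='p'](R))) → 1

|E| = 1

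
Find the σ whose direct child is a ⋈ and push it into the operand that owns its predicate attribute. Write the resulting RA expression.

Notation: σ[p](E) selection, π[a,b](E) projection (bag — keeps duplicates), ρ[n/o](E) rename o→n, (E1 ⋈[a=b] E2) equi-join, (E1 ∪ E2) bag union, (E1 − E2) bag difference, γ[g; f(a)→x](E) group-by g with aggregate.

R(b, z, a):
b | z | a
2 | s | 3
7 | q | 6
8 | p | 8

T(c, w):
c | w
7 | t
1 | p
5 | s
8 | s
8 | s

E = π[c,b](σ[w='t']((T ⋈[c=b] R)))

σ filters on w, owned by the left side.
E' = π[c,b]((σ[w='t'](T) ⋈[c=b] R))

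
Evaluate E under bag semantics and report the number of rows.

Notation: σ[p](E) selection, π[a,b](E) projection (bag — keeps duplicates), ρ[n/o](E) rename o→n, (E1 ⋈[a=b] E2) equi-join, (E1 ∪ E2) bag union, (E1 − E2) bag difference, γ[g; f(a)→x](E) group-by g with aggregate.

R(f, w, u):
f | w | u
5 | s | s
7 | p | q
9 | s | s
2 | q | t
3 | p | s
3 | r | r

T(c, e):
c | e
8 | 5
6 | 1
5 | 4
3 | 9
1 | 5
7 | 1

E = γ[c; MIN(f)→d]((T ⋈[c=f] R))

Per-node cardinality:
  T → 6
  R → 6
  (T ⋈[c=f] R) → 4
  γ[c; MIN(f)→d]((T ⋈[c=f] R)) → 3

|E| = 3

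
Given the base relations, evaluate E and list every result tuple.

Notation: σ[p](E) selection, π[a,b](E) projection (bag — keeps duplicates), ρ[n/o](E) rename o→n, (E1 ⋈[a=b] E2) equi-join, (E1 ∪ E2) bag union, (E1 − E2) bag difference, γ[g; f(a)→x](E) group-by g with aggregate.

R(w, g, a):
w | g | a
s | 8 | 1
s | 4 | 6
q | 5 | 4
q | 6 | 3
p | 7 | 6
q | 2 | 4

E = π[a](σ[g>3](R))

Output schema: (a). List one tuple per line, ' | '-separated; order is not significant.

Per-node cardinality:
  R → 6
  σ[g>3](R) → 5
  π[a](σ[g>3](R)) → 5

== RESULT ==
a
1
3
4
6
6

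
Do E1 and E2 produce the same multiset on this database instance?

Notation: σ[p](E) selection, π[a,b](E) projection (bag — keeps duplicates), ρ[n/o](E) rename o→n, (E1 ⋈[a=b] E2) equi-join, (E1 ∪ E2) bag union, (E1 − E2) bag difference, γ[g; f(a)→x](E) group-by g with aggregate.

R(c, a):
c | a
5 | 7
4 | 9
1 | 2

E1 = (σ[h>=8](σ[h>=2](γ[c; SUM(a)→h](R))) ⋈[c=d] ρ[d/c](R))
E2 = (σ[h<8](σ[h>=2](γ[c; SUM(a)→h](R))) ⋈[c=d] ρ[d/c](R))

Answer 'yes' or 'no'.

E1 per-node cardinality:
  R → 3
  γ[c; SUM(a)→h](R) → 3
  σ[h>=2](γ[c; SUM(a)→h](R)) → 3
  σ[h>=8](σ[h>=2](γ[c; SUM(a)→h](R))) → 1
  R → 3
  ρ[d/c](R) → 3
  (σ[h>=8](σ[h>=2](γ[c; SUM(a)→h](R))) ⋈[c=d] ρ[d/c](R)) → 1
E2 per-node cardinality:
  R → 3
  γ[c; SUM(a)→h](R) → 3
  σ[h>=2](γ[c; SUM(a)→h](R)) → 3
  σ[h<8](σ[h>=2](γ[c; SUM(a)→h](R))) → 2
  R → 3
  ρ[d/c](R) → 3
  (σ[h<8](σ[h>=2](γ[c; SUM(a)→h](R))) ⋈[c=d] ρ[d/c](R)) → 2

E1 result:
c | h | d | a
4 | 9 | 4 | 9
E2 result:
c | h | d | a
1 | 2 | 1 | 2
5 | 7 | 5 | 7
Witness: (1, 2, 1, 2) appears 0× in E1 but 1× in E2.

no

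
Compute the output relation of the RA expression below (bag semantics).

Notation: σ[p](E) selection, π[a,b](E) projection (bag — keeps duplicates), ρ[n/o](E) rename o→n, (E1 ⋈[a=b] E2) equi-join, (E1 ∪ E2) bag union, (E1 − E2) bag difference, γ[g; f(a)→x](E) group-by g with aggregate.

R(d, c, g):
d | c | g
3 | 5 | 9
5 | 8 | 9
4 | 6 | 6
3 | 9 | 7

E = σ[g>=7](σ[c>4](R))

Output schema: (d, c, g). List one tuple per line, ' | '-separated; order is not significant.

Row counts bottom-up:
  R → 4
  σ[c>4](R) → 4
  σ[g>=7](σ[c>4](R)) → 3

== RESULT ==
d | c | g
3 | 5 | 9
3 | 9 | 7
5 | 8 | 9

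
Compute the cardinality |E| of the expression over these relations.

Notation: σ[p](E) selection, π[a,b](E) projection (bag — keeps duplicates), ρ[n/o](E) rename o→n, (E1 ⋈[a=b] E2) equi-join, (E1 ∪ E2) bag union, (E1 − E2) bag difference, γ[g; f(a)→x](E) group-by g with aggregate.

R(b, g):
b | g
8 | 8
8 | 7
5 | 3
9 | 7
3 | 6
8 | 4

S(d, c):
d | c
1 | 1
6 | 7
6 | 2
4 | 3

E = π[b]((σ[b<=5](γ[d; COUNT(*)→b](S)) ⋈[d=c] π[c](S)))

Row counts bottom-up:
  S → 4
  γ[d; COUNT(*)→b](S) → 3
  σ[b<=5](γ[d; COUNT(*)→b](S)) → 3
  S → 4
  π[c](S) → 4
  (σ[b<=5](γ[d; COUNT(*)→b](S)) ⋈[d=c] π[c](S)) → 1
  π[b]((σ[b<=5](γ[d; COUNT(*)→b](S)) ⋈[d=c] π[c](S))) → 1

|E| = 1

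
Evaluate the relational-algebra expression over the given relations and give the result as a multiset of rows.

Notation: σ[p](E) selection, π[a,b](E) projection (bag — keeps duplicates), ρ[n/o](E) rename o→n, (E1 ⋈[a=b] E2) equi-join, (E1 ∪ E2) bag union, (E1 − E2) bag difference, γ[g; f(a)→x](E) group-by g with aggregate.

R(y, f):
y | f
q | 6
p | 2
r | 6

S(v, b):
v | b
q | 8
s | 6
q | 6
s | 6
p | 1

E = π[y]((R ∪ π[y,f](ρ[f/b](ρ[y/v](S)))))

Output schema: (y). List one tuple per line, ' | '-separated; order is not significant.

Row counts bottom-up:
  R → 3
  S → 5
  ρ[y/v](S) → 5
  ρ[f/b](ρ[y/v](S)) → 5
  π[y,f](ρ[f/b](ρ[y/v](S))) → 5
  (R ∪ π[y,f](ρ[f/b](ρ[y/v](S)))) → 8
  π[y]((R ∪ π[y,f](ρ[f/b](ρ[y/v](S))))) → 8

== RESULT ==
y
p
p
q
q
q
r
s
s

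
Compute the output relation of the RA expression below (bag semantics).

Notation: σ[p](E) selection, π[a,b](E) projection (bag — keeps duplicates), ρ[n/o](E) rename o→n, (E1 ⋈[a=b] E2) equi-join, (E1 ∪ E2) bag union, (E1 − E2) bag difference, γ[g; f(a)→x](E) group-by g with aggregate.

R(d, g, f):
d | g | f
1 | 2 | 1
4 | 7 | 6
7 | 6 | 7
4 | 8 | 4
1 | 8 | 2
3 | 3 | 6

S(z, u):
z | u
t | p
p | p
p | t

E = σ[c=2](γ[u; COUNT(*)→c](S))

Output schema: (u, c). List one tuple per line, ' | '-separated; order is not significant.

Subexpression sizes:
  S → 3
  γ[u; COUNT(*)→c](S) → 2
  σ[c=2](γ[u; COUNT(*)→c](S)) → 1

== RESULT ==
u | c
p | 2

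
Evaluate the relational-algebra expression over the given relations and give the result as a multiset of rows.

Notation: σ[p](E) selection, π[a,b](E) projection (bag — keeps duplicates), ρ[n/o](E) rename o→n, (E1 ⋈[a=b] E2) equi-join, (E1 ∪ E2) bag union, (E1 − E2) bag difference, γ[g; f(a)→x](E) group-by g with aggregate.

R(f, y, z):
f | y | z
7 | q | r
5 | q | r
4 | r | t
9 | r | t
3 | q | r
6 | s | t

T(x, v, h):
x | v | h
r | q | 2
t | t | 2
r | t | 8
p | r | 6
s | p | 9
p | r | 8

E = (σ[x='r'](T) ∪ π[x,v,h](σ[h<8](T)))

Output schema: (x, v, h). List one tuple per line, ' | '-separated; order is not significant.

Row counts bottom-up:
  T → 6
  σ[x='r'](T) → 2
  T → 6
  σ[h<8](T) → 3
  π[x,v,h](σ[h<8](T)) → 3
  (σ[x='r'](T) ∪ π[x,v,h](σ[h<8](T))) → 5

== RESULT ==
x | v | h
p | r | 6
r | q | 2
r | q | 2
r | t | 8
t | t | 2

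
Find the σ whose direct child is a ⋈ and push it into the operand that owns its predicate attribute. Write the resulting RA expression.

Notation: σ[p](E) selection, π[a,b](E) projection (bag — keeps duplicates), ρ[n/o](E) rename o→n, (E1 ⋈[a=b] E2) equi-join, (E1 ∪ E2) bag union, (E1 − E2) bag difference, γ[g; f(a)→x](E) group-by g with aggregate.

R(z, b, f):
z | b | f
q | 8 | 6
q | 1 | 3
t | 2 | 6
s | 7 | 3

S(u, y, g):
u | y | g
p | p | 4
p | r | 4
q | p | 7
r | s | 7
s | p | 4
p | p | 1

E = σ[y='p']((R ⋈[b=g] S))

σ filters on y, owned by the right side.
E' = (R ⋈[b=g] σ[y='p'](S))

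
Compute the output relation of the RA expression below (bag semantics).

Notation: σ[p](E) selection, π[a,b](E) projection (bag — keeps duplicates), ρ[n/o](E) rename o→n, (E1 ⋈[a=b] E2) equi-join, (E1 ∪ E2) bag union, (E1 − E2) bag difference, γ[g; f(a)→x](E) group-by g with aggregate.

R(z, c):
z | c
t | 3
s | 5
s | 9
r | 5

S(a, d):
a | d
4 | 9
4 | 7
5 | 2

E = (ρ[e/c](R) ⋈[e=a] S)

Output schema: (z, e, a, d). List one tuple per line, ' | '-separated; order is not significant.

Per-node cardinality:
  R → 4
  ρ[e/c](R) → 4
  S → 3
  (ρ[e/c](R) ⋈[e=a] S) → 2

== RESULT ==
z | e | a | d
r | 5 | 5 | 2
s | 5 | 5 | 2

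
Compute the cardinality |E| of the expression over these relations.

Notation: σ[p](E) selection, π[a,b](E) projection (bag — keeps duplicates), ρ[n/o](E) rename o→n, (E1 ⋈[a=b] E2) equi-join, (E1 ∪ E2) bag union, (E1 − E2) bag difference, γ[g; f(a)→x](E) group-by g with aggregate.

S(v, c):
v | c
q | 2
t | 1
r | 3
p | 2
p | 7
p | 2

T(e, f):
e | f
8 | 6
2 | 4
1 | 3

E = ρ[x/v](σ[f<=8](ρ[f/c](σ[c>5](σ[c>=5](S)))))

Subexpression sizes:
  S → 6
  σ[c>=5](S) → 1
  σ[c>5](σ[c>=5](S)) → 1
  ρ[f/c](σ[c>5](σ[c>=5](S))) → 1
  σ[f<=8](ρ[f/c](σ[c>5](σ[c>=5](S)))) → 1
  ρ[x/v](σ[f<=8](ρ[f/c](σ[c>5](σ[c>=5](S))))) → 1

|E| = 1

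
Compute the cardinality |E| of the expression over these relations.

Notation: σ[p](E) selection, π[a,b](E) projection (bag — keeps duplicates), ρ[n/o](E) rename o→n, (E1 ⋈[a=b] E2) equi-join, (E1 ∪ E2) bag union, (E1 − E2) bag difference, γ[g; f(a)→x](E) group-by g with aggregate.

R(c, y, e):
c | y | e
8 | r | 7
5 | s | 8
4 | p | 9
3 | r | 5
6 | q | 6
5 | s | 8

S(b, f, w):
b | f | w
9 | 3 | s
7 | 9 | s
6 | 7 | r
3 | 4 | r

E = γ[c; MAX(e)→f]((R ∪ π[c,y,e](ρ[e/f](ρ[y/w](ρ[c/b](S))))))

Row counts bottom-up:
  R → 6
  S → 4
  ρ[c/b](S) → 4
  ρ[y/w](ρ[c/b](S)) → 4
  ρ[e/f](ρ[y/w](ρ[c/b](S))) → 4
  π[c,y,e](ρ[e/f](ρ[y/w](ρ[c/b](S)))) → 4
  (R ∪ π[c,y,e](ρ[e/f](ρ[y/w](ρ[c/b](S))))) → 10
  γ[c; MAX(e)→f]((R ∪ π[c,y,e](ρ[e/f](ρ[y/w](ρ[c/b](S)))))) → 7

|E| = 7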